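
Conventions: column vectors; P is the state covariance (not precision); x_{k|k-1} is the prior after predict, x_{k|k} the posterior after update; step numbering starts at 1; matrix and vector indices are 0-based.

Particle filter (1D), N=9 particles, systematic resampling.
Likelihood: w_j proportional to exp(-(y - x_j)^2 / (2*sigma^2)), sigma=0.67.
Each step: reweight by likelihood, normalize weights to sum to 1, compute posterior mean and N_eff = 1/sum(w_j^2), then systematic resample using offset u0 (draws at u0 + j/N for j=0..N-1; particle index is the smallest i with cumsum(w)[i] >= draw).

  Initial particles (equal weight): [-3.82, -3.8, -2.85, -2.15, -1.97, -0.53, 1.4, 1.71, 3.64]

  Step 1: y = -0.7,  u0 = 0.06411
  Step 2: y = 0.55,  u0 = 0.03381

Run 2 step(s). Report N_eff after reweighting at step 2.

N_eff = 7.0084

step 1: w=[0.0000, 0.0000, 0.0047, 0.0772, 0.1332, 0.7777, 0.0059, 0.0012, 0.0000]  mean=-0.8437  Neff=1.5909  idx=[3, 4, 5, 5, 5, 5, 5, 5, 5]
step 2: w=[0.0002, 0.0004, 0.1428, 0.1428, 0.1428, 0.1428, 0.1428, 0.1428, 0.1428]  mean=-0.5309  Neff=7.0084  idx=[2, 3, 3, 4, 5, 6, 6, 7, 8]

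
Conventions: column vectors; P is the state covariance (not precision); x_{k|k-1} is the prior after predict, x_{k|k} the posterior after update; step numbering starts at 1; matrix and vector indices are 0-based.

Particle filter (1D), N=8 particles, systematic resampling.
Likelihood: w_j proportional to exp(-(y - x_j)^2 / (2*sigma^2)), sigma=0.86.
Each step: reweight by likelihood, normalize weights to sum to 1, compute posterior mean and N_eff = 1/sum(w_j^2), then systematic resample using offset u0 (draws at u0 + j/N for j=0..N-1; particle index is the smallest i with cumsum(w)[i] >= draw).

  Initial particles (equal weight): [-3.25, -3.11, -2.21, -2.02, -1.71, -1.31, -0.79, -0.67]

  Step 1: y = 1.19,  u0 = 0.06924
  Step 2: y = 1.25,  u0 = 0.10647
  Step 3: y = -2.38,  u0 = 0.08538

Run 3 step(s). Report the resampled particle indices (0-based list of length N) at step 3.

resampled_idx = [0, 1, 2, 3, 4, 5, 6, 7]

step 1: w=[0.0000, 0.0000, 0.0022, 0.0051, 0.0182, 0.0784, 0.3788, 0.5173]  mean=-0.7948  Neff=2.3946  idx=[5, 6, 6, 6, 7, 7, 7, 7]
step 2: w=[0.0228, 0.1148, 0.1148, 0.1148, 0.1582, 0.1582, 0.1582, 0.1582]  mean=-0.7259  Neff=7.1335  idx=[1, 2, 3, 4, 5, 6, 7, 7]
step 3: w=[0.1465, 0.1465, 0.1465, 0.1121, 0.1121, 0.1121, 0.1121, 0.1121]  mean=-0.7227  Neff=7.8604  idx=[0, 1, 2, 3, 4, 5, 6, 7]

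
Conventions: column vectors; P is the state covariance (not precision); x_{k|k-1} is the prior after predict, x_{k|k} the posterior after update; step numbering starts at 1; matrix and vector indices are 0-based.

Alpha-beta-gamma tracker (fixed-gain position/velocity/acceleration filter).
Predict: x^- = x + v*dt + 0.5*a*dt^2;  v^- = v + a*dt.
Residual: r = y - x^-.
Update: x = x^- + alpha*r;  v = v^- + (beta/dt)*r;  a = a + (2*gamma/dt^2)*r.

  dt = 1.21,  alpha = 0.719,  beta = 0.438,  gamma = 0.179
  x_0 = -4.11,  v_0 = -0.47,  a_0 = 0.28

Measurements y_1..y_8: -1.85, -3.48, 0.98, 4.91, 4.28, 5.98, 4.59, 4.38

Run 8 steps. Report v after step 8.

step 1: x_pred=-4.4737  r=2.6237  x^+=-2.5873  v^+=0.8185  a^+=0.9216
step 2: x_pred=-0.9222  r=-2.5578  x^+=-2.7613  v^+=1.0077  a^+=0.2961
step 3: x_pred=-1.3251  r=2.3051  x^+=0.3323  v^+=2.2005  a^+=0.8598
step 4: x_pred=3.6242  r=1.2858  x^+=4.5487  v^+=3.7062  a^+=1.1742
step 5: x_pred=9.8928  r=-5.6128  x^+=5.8572  v^+=3.0952  a^+=-0.1983
step 6: x_pred=9.4573  r=-3.4773  x^+=6.9571  v^+=1.5966  a^+=-1.0485
step 7: x_pred=8.1214  r=-3.5314  x^+=5.5823  v^+=-0.9504  a^+=-1.9120
step 8: x_pred=3.0326  r=1.3474  x^+=4.0014  v^+=-2.7762  a^+=-1.5826

v_post = -2.7762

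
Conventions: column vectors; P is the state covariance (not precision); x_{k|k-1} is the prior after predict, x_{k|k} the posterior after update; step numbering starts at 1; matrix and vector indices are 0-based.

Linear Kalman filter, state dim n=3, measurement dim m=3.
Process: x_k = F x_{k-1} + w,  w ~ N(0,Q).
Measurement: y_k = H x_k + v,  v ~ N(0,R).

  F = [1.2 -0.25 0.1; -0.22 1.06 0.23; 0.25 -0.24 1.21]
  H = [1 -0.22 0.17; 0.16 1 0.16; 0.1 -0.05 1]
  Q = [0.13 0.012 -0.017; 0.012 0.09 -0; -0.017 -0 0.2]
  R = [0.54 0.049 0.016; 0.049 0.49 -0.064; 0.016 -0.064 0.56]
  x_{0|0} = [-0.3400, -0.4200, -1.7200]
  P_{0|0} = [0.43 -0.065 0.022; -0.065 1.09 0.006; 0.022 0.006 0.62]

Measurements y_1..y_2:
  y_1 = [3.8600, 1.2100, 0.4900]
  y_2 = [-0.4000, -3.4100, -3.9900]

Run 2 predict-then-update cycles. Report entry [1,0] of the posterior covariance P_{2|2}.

step 1: x^-=[-0.4750, -0.7660, -2.0654]  P^-=[0.8675 -0.4565 0.3057; -0.4565 1.3993 -0.1463; 0.3057 -0.1463 1.2150]  S=[1.8261 -0.4899 0.7019; -0.4899 1.7654 -0.0590; 0.7019 -0.0590 1.8675]  K=[0.5535 0.0018 0.0144; -0.2416 0.6700 -0.0283; 0.0763 0.0977 0.6453]  nu=[4.5176, 2.3825, 2.5646]  x^+=[2.0667, -0.3335, 0.1672]  P^+=[0.2975 -0.0183 -0.0139; -0.0183 0.3283 -0.0443; -0.0139 -0.0443 0.3555]
step 2: x^-=[2.5801, -0.7697, 0.7990]  P^-=[0.5924 -0.1753 0.1354; -0.1753 0.4804 -0.0583; 0.1354 -0.0583 0.7776]  S=[1.3056 -0.0924 0.3763; -0.0924 0.9377 -0.0043; 0.3763 -0.0043 1.3793]  K=[0.4965 -0.0138 0.0120; -0.1847 0.4542 -0.0206; 0.0608 0.1021 0.5594]  nu=[-3.2853, -3.1810, -5.0854]  x^+=[0.9322, -1.5029, -2.5703]  P^+=[0.2645 -0.0236 -0.0121; -0.0236 0.2234 -0.0300; -0.0121 -0.0300 0.3074]

P_post[1,0] = -0.0236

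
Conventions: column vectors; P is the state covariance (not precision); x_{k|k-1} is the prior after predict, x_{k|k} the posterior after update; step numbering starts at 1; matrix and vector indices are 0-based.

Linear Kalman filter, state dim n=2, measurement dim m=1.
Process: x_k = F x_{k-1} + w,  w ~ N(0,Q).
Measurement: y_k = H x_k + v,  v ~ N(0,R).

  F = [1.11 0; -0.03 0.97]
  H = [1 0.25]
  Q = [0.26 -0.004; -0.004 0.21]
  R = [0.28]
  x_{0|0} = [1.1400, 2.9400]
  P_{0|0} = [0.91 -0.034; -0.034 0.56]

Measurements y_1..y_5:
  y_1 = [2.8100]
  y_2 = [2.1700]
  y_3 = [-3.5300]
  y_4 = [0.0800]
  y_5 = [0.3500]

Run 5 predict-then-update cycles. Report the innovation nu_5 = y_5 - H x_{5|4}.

step 1: x^-=[1.2654, 2.8176]  P^-=[1.3812 -0.0709; -0.0709 0.7397]  S=[1.6720]  K=[0.8155; 0.0682]  nu=[0.8402]  x^+=[1.9506, 2.8749]  P^+=[0.2693 -0.1639; -0.1639 0.7319]
step 2: x^-=[2.1651, 2.7301]  P^-=[0.5918 -0.1894; -0.1894 0.9085]  S=[0.8339]  K=[0.6529; 0.0452]  nu=[-0.6777]  x^+=[1.7227, 2.6995]  P^+=[0.2363 -0.2140; -0.2140 0.9067]
step 3: x^-=[1.9122, 2.5668]  P^-=[0.5512 -0.2423; -0.2423 1.0758]  S=[0.7773]  K=[0.6312; 0.0343]  nu=[-6.0839]  x^+=[-1.9279, 2.3583]  P^+=[0.2415 -0.2591; -0.2591 1.0749]
step 4: x^-=[-2.1400, 2.3454]  P^-=[0.5576 -0.2911; -0.2911 1.2367]  S=[0.7693]  K=[0.6302; 0.0236]  nu=[1.6336]  x^+=[-1.1105, 2.3839]  P^+=[0.2521 -0.3025; -0.3025 1.2363]
step 5: x^-=[-1.2327, 2.3457]  P^-=[0.5706 -0.3381; -0.3381 1.3910]  S=[0.7685]  K=[0.6325; 0.0126]  nu=[0.9963]  x^+=[-0.6026, 2.3583]  P^+=[0.2631 -0.3442; -0.3442 1.3909]

innov = [0.9963]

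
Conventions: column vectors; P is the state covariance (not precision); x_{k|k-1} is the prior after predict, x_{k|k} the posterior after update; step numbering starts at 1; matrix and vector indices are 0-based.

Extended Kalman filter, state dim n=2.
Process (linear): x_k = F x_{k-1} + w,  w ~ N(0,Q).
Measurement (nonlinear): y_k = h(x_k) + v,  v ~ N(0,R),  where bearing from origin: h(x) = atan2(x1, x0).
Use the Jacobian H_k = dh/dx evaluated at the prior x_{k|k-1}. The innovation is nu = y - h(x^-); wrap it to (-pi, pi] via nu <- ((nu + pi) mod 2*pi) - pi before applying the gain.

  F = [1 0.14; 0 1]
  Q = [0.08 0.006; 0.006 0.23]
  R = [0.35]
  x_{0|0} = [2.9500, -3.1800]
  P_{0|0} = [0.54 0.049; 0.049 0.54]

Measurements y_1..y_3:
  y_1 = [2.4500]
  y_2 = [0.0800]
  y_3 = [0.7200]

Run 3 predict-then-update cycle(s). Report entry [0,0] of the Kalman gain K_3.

step 1: x^-=[2.5048, -3.1800]  P^-=[0.6443 0.1306; 0.1306 0.7700]  H_jac=[0.1941 0.1529]  S=[0.4000]  K=[0.3625; 0.3576]  nu=[-2.9296]  x^+=[1.4429, -4.2276]  P^+=[0.5917 0.0787; 0.0787 0.7188]
step 2: x^-=[0.8510, -4.2276]  P^-=[0.7079 0.1854; 0.1854 0.9488]  H_jac=[0.2273 0.0458]  S=[0.3924]  K=[0.4317; 0.2180]  nu=[1.4522]  x^+=[1.4779, -3.9110]  P^+=[0.6348 0.1484; 0.1484 0.9302]
step 3: x^-=[0.9303, -3.9110]  P^-=[0.7745 0.2847; 0.2847 1.1602]  H_jac=[0.2420 0.0576]  S=[0.4071]  K=[0.5006; 0.3332]  nu=[2.0573]  x^+=[1.9602, -3.2255]  P^+=[0.6725 0.2168; 0.2168 1.1150]

K[0,0] = 0.5006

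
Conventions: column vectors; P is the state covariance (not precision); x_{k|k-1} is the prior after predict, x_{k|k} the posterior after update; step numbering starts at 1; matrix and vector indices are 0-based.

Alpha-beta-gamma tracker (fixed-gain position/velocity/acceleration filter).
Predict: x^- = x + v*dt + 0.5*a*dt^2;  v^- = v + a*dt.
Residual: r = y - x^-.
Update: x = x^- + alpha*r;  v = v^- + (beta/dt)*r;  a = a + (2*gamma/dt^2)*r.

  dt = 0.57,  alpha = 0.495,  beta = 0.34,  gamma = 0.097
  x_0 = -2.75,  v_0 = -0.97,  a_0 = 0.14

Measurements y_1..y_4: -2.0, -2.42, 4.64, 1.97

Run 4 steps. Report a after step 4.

a_post = 3.2218

step 1: x_pred=-3.2802  r=1.2802  x^+=-2.6465  v^+=-0.1266  a^+=0.9044
step 2: x_pred=-2.5717  r=0.1517  x^+=-2.4966  v^+=0.4794  a^+=0.9950
step 3: x_pred=-2.0617  r=6.7017  x^+=1.2556  v^+=5.0441  a^+=4.9966
step 4: x_pred=4.9424  r=-2.9724  x^+=3.4711  v^+=6.1191  a^+=3.2218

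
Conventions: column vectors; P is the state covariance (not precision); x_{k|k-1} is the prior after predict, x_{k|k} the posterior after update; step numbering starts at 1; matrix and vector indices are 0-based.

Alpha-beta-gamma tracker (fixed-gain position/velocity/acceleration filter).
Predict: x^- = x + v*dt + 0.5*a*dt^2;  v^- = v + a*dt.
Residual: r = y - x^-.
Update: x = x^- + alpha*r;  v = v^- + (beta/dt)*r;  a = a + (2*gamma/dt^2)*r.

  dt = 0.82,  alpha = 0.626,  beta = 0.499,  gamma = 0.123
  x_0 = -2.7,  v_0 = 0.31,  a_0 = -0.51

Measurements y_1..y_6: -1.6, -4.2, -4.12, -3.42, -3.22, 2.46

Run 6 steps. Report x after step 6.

step 1: x_pred=-2.6173  r=1.0173  x^+=-1.9805  v^+=0.5108  a^+=-0.1378
step 2: x_pred=-1.6079  r=-2.5921  x^+=-3.2306  v^+=-1.1796  a^+=-1.0862
step 3: x_pred=-4.5630  r=0.4430  x^+=-4.2857  v^+=-1.8007  a^+=-0.9241
step 4: x_pred=-6.0729  r=2.6529  x^+=-4.4122  v^+=-0.9440  a^+=0.0465
step 5: x_pred=-5.1707  r=1.9507  x^+=-3.9495  v^+=0.2811  a^+=0.7601
step 6: x_pred=-3.4635  r=5.9235  x^+=0.2446  v^+=4.5091  a^+=2.9273

x_post = 0.2446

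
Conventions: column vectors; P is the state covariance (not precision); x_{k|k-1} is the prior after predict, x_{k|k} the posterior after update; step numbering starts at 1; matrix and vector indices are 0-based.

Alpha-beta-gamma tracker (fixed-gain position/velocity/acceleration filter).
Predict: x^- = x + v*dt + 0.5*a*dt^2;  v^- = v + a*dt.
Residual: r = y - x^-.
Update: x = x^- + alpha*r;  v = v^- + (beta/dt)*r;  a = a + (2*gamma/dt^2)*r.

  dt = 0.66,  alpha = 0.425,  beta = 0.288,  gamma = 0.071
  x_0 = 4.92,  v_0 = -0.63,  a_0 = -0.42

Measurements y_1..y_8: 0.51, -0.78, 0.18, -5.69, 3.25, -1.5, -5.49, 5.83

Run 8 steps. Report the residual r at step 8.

resid = 6.7827

step 1: x_pred=4.4127  r=-3.9027  x^+=2.7541  v^+=-2.6102  a^+=-1.6922
step 2: x_pred=0.6628  r=-1.4428  x^+=0.0496  v^+=-4.3567  a^+=-2.1626
step 3: x_pred=-3.2968  r=3.4768  x^+=-1.8192  v^+=-4.2668  a^+=-1.0292
step 4: x_pred=-4.8594  r=-0.8306  x^+=-5.2124  v^+=-5.3085  a^+=-1.2999
step 5: x_pred=-8.9991  r=12.2491  x^+=-3.7932  v^+=-0.8214  a^+=2.6931
step 6: x_pred=-3.7488  r=2.2488  x^+=-2.7931  v^+=1.9374  a^+=3.4262
step 7: x_pred=-0.7681  r=-4.7219  x^+=-2.7749  v^+=2.1382  a^+=1.8869
step 8: x_pred=-0.9527  r=6.7827  x^+=1.9299  v^+=6.3434  a^+=4.0980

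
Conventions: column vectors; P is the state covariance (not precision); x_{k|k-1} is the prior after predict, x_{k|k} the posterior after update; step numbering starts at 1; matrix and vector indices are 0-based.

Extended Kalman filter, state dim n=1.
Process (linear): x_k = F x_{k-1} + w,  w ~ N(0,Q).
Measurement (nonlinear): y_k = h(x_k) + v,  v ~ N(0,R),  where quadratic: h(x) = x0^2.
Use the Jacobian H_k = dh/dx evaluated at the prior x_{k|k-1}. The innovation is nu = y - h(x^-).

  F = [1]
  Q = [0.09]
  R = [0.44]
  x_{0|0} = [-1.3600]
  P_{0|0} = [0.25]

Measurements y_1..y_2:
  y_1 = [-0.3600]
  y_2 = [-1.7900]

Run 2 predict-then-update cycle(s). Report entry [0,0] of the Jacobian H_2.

H_jac[0,0] = -1.3372

step 1: x^-=[-1.3600]  P^-=[0.3400]  H_jac=[-2.7200]  S=[2.9555]  K=[-0.3129]  nu=[-2.2096]  x^+=[-0.6686]  P^+=[0.0506]
step 2: x^-=[-0.6686]  P^-=[0.1406]  H_jac=[-1.3372]  S=[0.6914]  K=[-0.2719]  nu=[-2.2370]  x^+=[-0.0602]  P^+=[0.0895]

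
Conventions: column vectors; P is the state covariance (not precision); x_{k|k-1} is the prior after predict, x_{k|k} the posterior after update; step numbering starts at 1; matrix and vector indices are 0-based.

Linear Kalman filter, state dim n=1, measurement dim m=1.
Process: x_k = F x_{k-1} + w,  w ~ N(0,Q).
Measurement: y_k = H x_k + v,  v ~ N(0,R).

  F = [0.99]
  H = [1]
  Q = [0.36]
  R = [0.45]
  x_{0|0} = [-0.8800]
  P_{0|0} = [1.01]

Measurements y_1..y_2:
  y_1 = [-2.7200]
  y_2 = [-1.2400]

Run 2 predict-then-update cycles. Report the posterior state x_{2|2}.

step 1: x^-=[-0.8712]  P^-=[1.3499]  S=[1.7999]  K=[0.7500]  nu=[-1.8488]  x^+=[-2.2578]  P^+=[0.3375]
step 2: x^-=[-2.2352]  P^-=[0.6908]  S=[1.1408]  K=[0.6055]  nu=[0.9952]  x^+=[-1.6326]  P^+=[0.2725]

x_post = [-1.6326]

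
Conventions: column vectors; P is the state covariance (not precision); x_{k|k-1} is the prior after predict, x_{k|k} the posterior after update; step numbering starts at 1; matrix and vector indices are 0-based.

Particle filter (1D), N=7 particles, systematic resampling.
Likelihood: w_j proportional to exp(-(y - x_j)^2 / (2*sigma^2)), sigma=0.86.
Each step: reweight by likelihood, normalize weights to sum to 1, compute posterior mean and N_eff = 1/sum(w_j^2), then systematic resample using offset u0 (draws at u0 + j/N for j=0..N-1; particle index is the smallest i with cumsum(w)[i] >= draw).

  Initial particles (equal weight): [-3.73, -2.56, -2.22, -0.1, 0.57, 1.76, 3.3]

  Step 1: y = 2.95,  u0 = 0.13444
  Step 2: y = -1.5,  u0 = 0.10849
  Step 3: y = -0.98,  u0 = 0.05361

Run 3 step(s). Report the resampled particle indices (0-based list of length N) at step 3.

step 1: w=[0.0000, 0.0000, 0.0000, 0.0014, 0.0164, 0.2891, 0.6932]  mean=2.8054  Neff=1.7721  idx=[5, 5, 6, 6, 6, 6, 6]
step 2: w=[0.4997, 0.4997, 0.0001, 0.0001, 0.0001, 0.0001, 0.0001]  mean=1.7609  Neff=2.0023  idx=[0, 0, 0, 1, 1, 1, 1]
step 3: w=[0.1429, 0.1429, 0.1429, 0.1429, 0.1429, 0.1429, 0.1429]  mean=1.7600  Neff=7.0000  idx=[0, 1, 2, 3, 4, 5, 6]

resampled_idx = [0, 1, 2, 3, 4, 5, 6]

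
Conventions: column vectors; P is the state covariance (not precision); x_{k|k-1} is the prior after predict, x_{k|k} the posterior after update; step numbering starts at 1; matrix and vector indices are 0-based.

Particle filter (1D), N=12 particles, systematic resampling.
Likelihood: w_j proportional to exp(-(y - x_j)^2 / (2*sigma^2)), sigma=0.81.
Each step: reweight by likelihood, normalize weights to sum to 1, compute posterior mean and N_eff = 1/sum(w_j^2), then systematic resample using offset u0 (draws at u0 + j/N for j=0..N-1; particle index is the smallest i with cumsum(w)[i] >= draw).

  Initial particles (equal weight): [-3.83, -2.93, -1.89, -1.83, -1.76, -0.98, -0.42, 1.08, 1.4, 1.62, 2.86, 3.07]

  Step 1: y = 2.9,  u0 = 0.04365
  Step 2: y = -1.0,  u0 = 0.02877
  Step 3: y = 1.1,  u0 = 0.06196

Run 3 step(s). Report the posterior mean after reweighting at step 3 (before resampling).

post_mean = 1.4844

step 1: w=[0.0000, 0.0000, 0.0000, 0.0000, 0.0000, 0.0000, 0.0001, 0.0317, 0.0713, 0.1137, 0.3957, 0.3875]  mean=2.6395  Neff=3.0699  idx=[8, 9, 9, 10, 10, 10, 10, 11, 11, 11, 11, 11]
step 2: w=[0.5356, 0.2308, 0.2308, 0.0005, 0.0005, 0.0005, 0.0005, 0.0001, 0.0001, 0.0001, 0.0001, 0.0001]  mean=1.5057  Neff=2.5418  idx=[0, 0, 0, 0, 0, 0, 0, 1, 1, 2, 2, 2]
step 3: w=[0.0880, 0.0880, 0.0880, 0.0880, 0.0880, 0.0880, 0.0880, 0.0767, 0.0767, 0.0767, 0.0767, 0.0767]  mean=1.4844  Neff=11.9465  idx=[0, 1, 2, 3, 4, 5, 6, 7, 8, 9, 10, 11]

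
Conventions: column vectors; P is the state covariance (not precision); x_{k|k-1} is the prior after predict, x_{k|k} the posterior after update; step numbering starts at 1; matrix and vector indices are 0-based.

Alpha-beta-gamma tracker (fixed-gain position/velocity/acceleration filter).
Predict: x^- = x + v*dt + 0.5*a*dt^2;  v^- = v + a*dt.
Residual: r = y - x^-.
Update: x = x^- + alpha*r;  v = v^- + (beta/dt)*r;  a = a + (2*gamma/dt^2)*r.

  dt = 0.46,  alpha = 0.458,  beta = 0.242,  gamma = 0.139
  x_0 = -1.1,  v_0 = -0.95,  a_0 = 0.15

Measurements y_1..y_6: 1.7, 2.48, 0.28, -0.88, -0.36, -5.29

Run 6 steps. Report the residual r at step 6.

step 1: x_pred=-1.5211  r=3.2211  x^+=-0.0459  v^+=0.8136  a^+=4.3819
step 2: x_pred=0.7920  r=1.6880  x^+=1.5651  v^+=3.7173  a^+=6.5996
step 3: x_pred=3.9733  r=-3.6933  x^+=2.2818  v^+=4.8101  a^+=1.7473
step 4: x_pred=4.6793  r=-5.5593  x^+=2.1331  v^+=2.6892  a^+=-5.5565
step 5: x_pred=2.7823  r=-3.1423  x^+=1.3431  v^+=-1.5199  a^+=-9.6848
step 6: x_pred=-0.3807  r=-4.9093  x^+=-2.6291  v^+=-8.5576  a^+=-16.1347

resid = -4.9093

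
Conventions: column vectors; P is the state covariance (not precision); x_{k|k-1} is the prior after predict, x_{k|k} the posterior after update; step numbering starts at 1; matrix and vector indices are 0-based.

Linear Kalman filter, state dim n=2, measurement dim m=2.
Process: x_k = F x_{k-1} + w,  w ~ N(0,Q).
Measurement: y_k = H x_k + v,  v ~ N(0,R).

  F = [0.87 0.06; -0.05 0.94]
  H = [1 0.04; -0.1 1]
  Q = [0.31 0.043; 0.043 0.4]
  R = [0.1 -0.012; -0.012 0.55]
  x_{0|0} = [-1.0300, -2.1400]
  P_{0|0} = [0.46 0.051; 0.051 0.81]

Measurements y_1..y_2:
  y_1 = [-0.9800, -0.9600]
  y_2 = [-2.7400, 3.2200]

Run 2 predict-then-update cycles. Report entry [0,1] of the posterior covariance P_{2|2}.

P_post[0,1] = -0.0059

step 1: x^-=[-1.0245, -1.9601]  P^-=[0.6664 0.1102; 0.1102 1.1121]  S=[0.7770 0.0756; 0.0756 1.6467]  K=[0.8646 -0.0132; 0.1346 0.6625]  nu=[0.1229, 0.8977]  x^+=[-0.9301, -1.3489]  P^+=[0.0870 -0.0090; -0.0090 0.3618]
step 2: x^-=[-0.8901, -1.2215]  P^-=[0.3762 0.0523; 0.0523 0.7208]  S=[0.4815 0.0313; 0.0313 1.2641]  K=[0.7861 -0.0078; 0.1319 0.5628]  nu=[-1.8010, 4.3524]  x^+=[-2.3401, 0.9905]  P^+=[0.0789 -0.0059; -0.0059 0.3074]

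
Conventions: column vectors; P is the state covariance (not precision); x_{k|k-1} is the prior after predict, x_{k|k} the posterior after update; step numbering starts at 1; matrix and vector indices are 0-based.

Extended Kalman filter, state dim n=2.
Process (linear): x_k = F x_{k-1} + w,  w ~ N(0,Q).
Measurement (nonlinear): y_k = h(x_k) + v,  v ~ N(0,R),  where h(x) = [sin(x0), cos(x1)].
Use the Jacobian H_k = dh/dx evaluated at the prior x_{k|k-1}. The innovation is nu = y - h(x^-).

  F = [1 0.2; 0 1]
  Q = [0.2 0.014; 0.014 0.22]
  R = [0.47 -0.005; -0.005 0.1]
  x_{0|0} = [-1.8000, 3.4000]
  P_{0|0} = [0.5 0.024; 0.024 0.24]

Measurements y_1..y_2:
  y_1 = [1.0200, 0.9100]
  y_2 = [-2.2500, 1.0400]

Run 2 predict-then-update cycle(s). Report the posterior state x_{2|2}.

x_post = [-0.2674, 5.6516]

step 1: x^-=[-1.1200, 3.4000]  P^-=[0.7192 0.0860; 0.0860 0.4600]  H_jac=[0.4357 0.0000; 0.0000 0.2555]  S=[0.6065 0.0046; 0.0046 0.1300]  K=[0.5155 0.1509; 0.0550 0.9020]  nu=[1.9201, 1.8768]  x^+=[0.1529, 5.1985]  P^+=[0.5544 0.0490; 0.0490 0.3519]
step 2: x^-=[1.1926, 5.1985]  P^-=[0.7880 0.1333; 0.1333 0.5719]  H_jac=[0.3692 0.0000; 0.0000 0.8842]  S=[0.5774 0.0385; 0.0385 0.5471]  K=[0.4918 0.1808; 0.0237 0.9226]  nu=[-3.1793, 0.5728]  x^+=[-0.2674, 5.6516]  P^+=[0.6236 0.0177; 0.0177 0.1042]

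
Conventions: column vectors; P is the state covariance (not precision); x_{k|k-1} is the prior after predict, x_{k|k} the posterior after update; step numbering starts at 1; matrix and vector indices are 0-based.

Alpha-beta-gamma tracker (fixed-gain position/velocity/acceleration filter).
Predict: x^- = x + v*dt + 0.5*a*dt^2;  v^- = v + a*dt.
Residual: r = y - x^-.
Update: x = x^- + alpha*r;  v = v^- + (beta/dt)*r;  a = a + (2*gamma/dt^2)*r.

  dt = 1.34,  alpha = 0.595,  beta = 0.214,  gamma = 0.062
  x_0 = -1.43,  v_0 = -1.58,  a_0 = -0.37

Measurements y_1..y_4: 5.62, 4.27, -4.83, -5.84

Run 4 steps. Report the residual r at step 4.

step 1: x_pred=-3.8794  r=9.4994  x^+=1.7727  v^+=-0.5587  a^+=0.2860
step 2: x_pred=1.2808  r=2.9892  x^+=3.0594  v^+=0.3019  a^+=0.4924
step 3: x_pred=3.9060  r=-8.7360  x^+=-1.2919  v^+=-0.4334  a^+=-0.1109
step 4: x_pred=-1.9722  r=-3.8678  x^+=-4.2735  v^+=-1.1996  a^+=-0.3780

resid = -3.8678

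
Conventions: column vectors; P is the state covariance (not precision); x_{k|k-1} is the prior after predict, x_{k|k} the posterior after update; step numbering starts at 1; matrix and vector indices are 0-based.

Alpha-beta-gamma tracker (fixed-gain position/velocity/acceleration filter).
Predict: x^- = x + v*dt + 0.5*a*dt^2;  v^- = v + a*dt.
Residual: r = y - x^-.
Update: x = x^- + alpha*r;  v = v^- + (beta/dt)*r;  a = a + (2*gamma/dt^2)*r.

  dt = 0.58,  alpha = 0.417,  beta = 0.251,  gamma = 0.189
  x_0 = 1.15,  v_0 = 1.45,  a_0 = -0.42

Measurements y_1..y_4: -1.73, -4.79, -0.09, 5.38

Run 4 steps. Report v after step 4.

step 1: x_pred=1.9204  r=-3.6504  x^+=0.3982  v^+=-0.3733  a^+=-4.5218
step 2: x_pred=-0.5789  r=-4.2111  x^+=-2.3349  v^+=-4.8183  a^+=-9.2536
step 3: x_pred=-6.6860  r=6.5960  x^+=-3.9355  v^+=-7.3309  a^+=-1.8419
step 4: x_pred=-8.4972  r=13.8772  x^+=-2.7104  v^+=-2.3937  a^+=13.7514

v_post = -2.3937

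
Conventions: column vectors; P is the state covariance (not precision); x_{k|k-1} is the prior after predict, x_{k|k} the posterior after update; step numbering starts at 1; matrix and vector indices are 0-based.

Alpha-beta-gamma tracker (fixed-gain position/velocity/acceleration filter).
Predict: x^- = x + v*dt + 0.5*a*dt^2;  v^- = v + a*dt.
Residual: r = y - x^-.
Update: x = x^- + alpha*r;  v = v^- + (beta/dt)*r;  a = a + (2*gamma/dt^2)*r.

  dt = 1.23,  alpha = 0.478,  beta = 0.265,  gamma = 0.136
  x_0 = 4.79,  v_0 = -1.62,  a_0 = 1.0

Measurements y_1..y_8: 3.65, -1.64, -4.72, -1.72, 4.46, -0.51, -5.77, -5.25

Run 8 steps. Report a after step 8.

a_post = -0.9209

step 1: x_pred=3.5538  r=0.0962  x^+=3.5998  v^+=-0.3693  a^+=1.0173
step 2: x_pred=3.9151  r=-5.5551  x^+=1.2598  v^+=-0.3149  a^+=0.0185
step 3: x_pred=0.8865  r=-5.6065  x^+=-1.7934  v^+=-1.5000  a^+=-0.9894
step 4: x_pred=-4.3868  r=2.6668  x^+=-3.1121  v^+=-2.1424  a^+=-0.5100
step 5: x_pred=-6.1330  r=10.5930  x^+=-1.0695  v^+=-0.4874  a^+=1.3945
step 6: x_pred=-0.6142  r=0.1042  x^+=-0.5644  v^+=1.2503  a^+=1.4132
step 7: x_pred=2.0424  r=-7.8124  x^+=-1.6919  v^+=1.3054  a^+=0.0087
step 8: x_pred=-0.0797  r=-5.1703  x^+=-2.5511  v^+=0.2021  a^+=-0.9209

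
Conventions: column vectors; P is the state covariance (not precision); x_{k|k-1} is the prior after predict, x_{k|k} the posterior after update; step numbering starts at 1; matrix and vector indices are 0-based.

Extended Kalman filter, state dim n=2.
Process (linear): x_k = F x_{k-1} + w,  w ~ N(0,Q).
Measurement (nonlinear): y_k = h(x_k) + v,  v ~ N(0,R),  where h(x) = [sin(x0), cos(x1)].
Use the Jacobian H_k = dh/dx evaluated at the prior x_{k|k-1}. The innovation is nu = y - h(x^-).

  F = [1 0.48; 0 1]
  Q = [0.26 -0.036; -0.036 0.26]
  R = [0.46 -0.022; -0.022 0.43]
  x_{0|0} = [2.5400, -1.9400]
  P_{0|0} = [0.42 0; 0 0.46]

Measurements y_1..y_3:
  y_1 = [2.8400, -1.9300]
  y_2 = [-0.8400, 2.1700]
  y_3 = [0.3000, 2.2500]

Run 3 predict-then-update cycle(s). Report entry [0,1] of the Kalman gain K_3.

step 1: x^-=[1.6088, -1.9400]  P^-=[0.7860 0.1848; 0.1848 0.7200]  H_jac=[-0.0380 0.0000; 0.0000 0.9326]  S=[0.4611 -0.0285; -0.0285 1.0562]  K=[-0.0547 0.1617; 0.0242 0.6364]  nu=[1.8407, -1.5691]  x^+=[1.2543, -2.8941]  P^+=[0.7565 0.0758; 0.0758 0.2928]
step 2: x^-=[-0.1349, -2.8941]  P^-=[1.1568 0.1804; 0.1804 0.5528]  H_jac=[0.9909 0.0000; 0.0000 0.2450]  S=[1.5959 0.0218; 0.0218 0.4632]  K=[0.7174 0.0617; 0.1081 0.2873]  nu=[-0.7056, 3.1395]  x^+=[-0.4475, -2.0682]  P^+=[0.3317 0.0438; 0.0438 0.4946]
step 3: x^-=[-1.4402, -2.0682]  P^-=[0.7477 0.2452; 0.2452 0.7546]  H_jac=[0.1302 0.0000; 0.0000 0.8788]  S=[0.4727 0.0061; 0.0061 1.0128]  K=[0.2033 0.2116; 0.0592 0.6544]  nu=[1.2915, 2.7272]  x^+=[-0.6007, -0.2071]  P^+=[0.6823 0.0984; 0.0984 0.3187]

K[0,1] = 0.2116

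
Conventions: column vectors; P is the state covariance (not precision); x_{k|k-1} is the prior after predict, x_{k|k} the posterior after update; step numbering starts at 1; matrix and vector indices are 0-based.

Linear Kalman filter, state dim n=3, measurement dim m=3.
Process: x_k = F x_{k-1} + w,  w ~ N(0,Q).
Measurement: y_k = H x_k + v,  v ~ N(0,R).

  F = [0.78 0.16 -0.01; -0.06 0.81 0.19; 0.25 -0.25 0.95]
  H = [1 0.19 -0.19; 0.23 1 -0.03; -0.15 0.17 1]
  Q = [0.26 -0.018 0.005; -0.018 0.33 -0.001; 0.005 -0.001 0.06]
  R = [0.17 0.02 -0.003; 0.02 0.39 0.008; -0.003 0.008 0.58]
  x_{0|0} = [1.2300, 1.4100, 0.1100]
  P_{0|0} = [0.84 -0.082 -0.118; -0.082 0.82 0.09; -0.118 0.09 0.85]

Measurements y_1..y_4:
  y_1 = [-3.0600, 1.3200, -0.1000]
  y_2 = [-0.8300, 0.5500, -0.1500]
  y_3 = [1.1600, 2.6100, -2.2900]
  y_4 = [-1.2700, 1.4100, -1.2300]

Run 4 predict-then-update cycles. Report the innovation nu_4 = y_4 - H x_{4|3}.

innov = [-2.2150, 0.1790, 0.9360]

step 1: x^-=[1.1839, 1.0892, 0.0595]  P^-=[0.7732 -0.0192 0.0674; -0.0192 0.9401 0.0220; 0.0674 0.0220 0.8423]  S=[0.9731 0.3519 -0.1786; 0.3519 1.3606 0.1557; -0.1786 0.1557 1.4551]  K=[0.8314 -0.1089 0.0781; -0.0881 0.7053 0.0407; 0.0418 -0.0690 0.5870]  nu=[-4.4395, -0.0397, -0.1671]  x^+=[-2.5159, 1.4456, -0.2213]  P^+=[0.1651 -0.0609 0.0770; -0.0609 0.2868 -0.0284; 0.0770 -0.0284 0.3562]
step 2: x^-=[-1.7289, 1.2799, -1.2006]  P^-=[0.3515 -0.0163 0.0843; -0.0163 0.5270 -0.0317; 0.0843 -0.0317 0.4674]  S=[0.5215 0.1867 -0.0481; 0.1867 0.9293 0.0614; -0.0481 0.0614 1.0353]  K=[0.6690 -0.0718 0.0632; -0.0290 0.5684 0.0232; 0.0441 -0.0663 0.4400]  nu=[0.4276, -0.3682, 0.5737]  x^+=[-1.3802, 1.0715, -0.9049]  P^+=[0.1318 -0.0426 0.0611; -0.0426 0.2303 -0.0275; 0.0611 -0.0275 0.2684]
step 3: x^-=[-0.8961, 0.7788, -1.4725]  P^-=[0.3346 -0.0129 0.0664; -0.0129 0.4855 -0.0308; 0.0664 -0.0308 0.3722]  S=[0.5077 0.1790 -0.0466; 0.1790 0.8886 0.0541; -0.0466 0.0541 0.9440]  K=[0.6573 -0.0657 0.0511; -0.0229 0.5472 0.0243; 0.0366 -0.0608 0.3835]  nu=[1.6283, 1.9931, -1.0843]  x^+=[-0.0121, 1.8059, -1.9499]  P^+=[0.1279 -0.0399 0.0531; -0.0399 0.2216 -0.0251; 0.0531 -0.0251 0.2341]
step 4: x^-=[0.2990, 1.0931, -2.3070]  P^-=[0.3328 -0.0132 0.0604; -0.0132 0.4792 -0.0329; 0.0604 -0.0329 0.3352]  S=[0.5066 0.1777 -0.0461; 0.1777 0.8822 0.0509; -0.0461 0.0509 0.9079]  K=[0.6564 -0.0651 0.0460; -0.0227 0.5441 0.0241; 0.0350 -0.0606 0.3582]  nu=[-2.2150, 0.1790, 0.9360]  x^+=[-1.1234, 1.2632, -2.0600]  P^+=[0.1272 -0.0397 0.0500; -0.0397 0.2203 -0.0250; 0.0500 -0.0250 0.2189]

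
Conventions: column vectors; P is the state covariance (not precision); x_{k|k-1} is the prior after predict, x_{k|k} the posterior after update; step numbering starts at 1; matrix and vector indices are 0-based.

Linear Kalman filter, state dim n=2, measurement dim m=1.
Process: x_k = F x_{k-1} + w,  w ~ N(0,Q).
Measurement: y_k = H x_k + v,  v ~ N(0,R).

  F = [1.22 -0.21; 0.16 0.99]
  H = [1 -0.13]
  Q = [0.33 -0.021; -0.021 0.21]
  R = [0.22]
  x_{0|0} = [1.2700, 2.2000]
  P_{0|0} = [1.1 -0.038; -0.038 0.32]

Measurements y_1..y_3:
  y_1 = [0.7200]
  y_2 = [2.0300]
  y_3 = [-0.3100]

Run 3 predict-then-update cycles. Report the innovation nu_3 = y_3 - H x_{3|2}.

innov = [-1.8315]

step 1: x^-=[1.0874, 2.3812]  P^-=[2.0008 0.0826; 0.0826 0.5398]  S=[2.2085]  K=[0.9011; 0.0056]  nu=[-0.0578]  x^+=[1.0353, 2.3809]  P^+=[0.2075 0.0714; 0.0714 0.5397]
step 2: x^-=[0.7631, 2.5227]  P^-=[0.6261 -0.0089; -0.0089 0.7669]  S=[0.8614]  K=[0.7282; -0.1260]  nu=[1.5949]  x^+=[1.9245, 2.3217]  P^+=[0.1693 0.0702; 0.0702 0.7532]
step 3: x^-=[1.8603, 2.6064]  P^-=[0.5793 -0.0621; -0.0621 0.9748]  S=[0.8319]  K=[0.7060; -0.2270]  nu=[-1.8315]  x^+=[0.5672, 3.0221]  P^+=[0.1646 0.0712; 0.0712 0.9319]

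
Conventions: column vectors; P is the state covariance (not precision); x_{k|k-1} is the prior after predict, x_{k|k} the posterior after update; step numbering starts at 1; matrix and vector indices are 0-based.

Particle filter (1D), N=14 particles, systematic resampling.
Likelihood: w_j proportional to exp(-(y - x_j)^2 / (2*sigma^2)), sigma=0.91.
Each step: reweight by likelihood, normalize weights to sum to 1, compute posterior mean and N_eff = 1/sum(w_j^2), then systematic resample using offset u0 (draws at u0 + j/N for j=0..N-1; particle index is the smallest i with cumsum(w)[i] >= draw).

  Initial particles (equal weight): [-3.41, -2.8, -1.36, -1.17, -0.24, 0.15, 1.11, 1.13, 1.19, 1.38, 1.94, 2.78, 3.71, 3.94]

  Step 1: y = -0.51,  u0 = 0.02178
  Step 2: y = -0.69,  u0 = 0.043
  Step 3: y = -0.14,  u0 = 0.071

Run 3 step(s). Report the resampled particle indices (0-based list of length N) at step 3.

resampled_idx = [1, 3, 4, 6, 6, 7, 8, 9, 10, 10, 11, 12, 13, 13]

step 1: w=[0.0016, 0.0108, 0.1653, 0.1966, 0.2447, 0.1966, 0.0524, 0.0504, 0.0447, 0.0296, 0.0068, 0.0004, 0.0000, 0.0000]  mean=-0.2963  Neff=5.7844  idx=[2, 2, 2, 3, 3, 4, 4, 4, 4, 5, 5, 5, 7, 8]
step 2: w=[0.0780, 0.0780, 0.0780, 0.0890, 0.0890, 0.0905, 0.0905, 0.0905, 0.0905, 0.0668, 0.0668, 0.0668, 0.0138, 0.0121]  mean=-0.5531  Neff=12.4186  idx=[0, 1, 2, 3, 4, 4, 5, 6, 7, 8, 8, 9, 10, 11]
step 3: w=[0.0383, 0.0383, 0.0383, 0.0496, 0.0496, 0.0496, 0.0936, 0.0936, 0.0936, 0.0936, 0.0936, 0.0895, 0.0895, 0.0895]  mean=-0.4025  Neff=12.5673  idx=[1, 3, 4, 6, 6, 7, 8, 9, 10, 10, 11, 12, 13, 13]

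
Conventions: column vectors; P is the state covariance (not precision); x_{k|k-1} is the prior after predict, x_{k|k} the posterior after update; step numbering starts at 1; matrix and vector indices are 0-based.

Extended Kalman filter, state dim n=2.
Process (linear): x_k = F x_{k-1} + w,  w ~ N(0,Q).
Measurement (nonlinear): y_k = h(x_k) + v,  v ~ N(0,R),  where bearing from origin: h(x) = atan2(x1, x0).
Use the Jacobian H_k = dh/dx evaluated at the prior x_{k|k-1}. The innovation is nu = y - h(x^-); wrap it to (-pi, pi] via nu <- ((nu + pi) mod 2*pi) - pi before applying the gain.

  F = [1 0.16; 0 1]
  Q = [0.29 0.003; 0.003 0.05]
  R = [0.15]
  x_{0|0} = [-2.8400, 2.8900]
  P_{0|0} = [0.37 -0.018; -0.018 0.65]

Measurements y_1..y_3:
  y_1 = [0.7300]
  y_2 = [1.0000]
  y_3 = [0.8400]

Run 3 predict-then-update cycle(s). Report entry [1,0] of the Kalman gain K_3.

step 1: x^-=[-2.3776, 2.8900]  P^-=[0.6709 0.0890; 0.0890 0.7000]  H_jac=[-0.2064 -0.1698]  S=[0.2050]  K=[-0.7491; -0.6694]  nu=[-1.5292]  x^+=[-1.2321, 3.9136]  P^+=[0.5559 -0.0138; -0.0138 0.6082]
step 2: x^-=[-0.6059, 3.9136]  P^-=[0.8570 0.0865; 0.0865 0.6582]  H_jac=[-0.2495 -0.0386]  S=[0.2060]  K=[-1.0543; -0.2282]  nu=[-0.7244]  x^+=[0.1578, 4.0789]  P^+=[0.6280 0.0370; 0.0370 0.6474]
step 3: x^-=[0.8105, 4.0789]  P^-=[0.9464 0.1435; 0.1435 0.6974]  H_jac=[-0.2359 0.0469]  S=[0.2010]  K=[-1.0770; -0.0058]  nu=[-0.5347]  x^+=[1.3863, 4.0820]  P^+=[0.7133 0.1423; 0.1423 0.6974]

K[1,0] = -0.0058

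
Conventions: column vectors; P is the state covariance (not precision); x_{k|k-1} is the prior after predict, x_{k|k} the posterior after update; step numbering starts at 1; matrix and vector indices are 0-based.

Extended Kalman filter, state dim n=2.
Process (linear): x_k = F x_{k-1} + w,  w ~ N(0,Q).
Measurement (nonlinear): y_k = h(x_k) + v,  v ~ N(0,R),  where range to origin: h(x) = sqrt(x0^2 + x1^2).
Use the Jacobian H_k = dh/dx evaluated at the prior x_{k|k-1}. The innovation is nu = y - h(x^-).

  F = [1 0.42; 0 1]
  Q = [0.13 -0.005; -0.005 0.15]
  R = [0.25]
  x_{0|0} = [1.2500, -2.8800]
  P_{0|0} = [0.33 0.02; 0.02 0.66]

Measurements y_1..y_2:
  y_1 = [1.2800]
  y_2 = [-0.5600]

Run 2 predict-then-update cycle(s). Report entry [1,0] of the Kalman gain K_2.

step 1: x^-=[0.0404, -2.8800]  P^-=[0.5932 0.2922; 0.2922 0.8100]  H_jac=[0.0140 -0.9999]  S=[1.0518]  K=[-0.2699; -0.7662]  nu=[-1.6003]  x^+=[0.4723, -1.6539]  P^+=[0.5166 0.0747; 0.0747 0.1926]
step 2: x^-=[-0.2224, -1.6539]  P^-=[0.7434 0.1506; 0.1506 0.3426]  H_jac=[-0.1332 -0.9911]  S=[0.6395]  K=[-0.3883; -0.5623]  nu=[-2.2288]  x^+=[0.6431, -0.4006]  P^+=[0.6469 0.0110; 0.0110 0.1404]

K[1,0] = -0.5623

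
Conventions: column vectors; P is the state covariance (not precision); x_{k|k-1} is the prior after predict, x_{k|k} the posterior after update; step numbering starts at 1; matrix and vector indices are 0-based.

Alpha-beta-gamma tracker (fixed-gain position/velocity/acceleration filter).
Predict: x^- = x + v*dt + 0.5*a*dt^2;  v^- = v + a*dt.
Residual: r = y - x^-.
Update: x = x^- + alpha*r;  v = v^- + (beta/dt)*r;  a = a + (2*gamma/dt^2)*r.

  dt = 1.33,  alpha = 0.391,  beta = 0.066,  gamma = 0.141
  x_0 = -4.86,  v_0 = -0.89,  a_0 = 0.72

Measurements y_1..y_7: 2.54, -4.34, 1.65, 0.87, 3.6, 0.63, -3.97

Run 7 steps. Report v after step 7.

step 1: x_pred=-5.4069  r=7.9469  x^+=-2.2997  v^+=0.4620  a^+=1.9869
step 2: x_pred=0.0721  r=-4.4121  x^+=-1.6531  v^+=2.8856  a^+=1.2835
step 3: x_pred=3.3200  r=-1.6700  x^+=2.6670  v^+=4.5098  a^+=1.0173
step 4: x_pred=9.5648  r=-8.6948  x^+=6.1652  v^+=5.4313  a^+=-0.3688
step 5: x_pred=13.0626  r=-9.4626  x^+=9.3627  v^+=4.4712  a^+=-1.8774
step 6: x_pred=13.6490  r=-13.0190  x^+=8.5586  v^+=1.3282  a^+=-3.9529
step 7: x_pred=6.8290  r=-10.7990  x^+=2.6066  v^+=-4.4650  a^+=-5.6745

v_post = -4.4650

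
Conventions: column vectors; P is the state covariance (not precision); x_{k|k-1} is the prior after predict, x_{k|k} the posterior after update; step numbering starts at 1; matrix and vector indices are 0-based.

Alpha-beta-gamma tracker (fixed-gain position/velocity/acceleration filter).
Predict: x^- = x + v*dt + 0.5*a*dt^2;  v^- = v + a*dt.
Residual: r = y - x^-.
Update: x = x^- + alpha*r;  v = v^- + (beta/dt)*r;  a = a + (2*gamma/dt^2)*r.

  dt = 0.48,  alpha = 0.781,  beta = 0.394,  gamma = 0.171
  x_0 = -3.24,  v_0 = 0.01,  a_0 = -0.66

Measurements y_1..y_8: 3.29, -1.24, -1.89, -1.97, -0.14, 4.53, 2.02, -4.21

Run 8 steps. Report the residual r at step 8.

resid = -9.4673

step 1: x_pred=-3.3112  r=6.6012  x^+=1.8443  v^+=5.1117  a^+=9.1387
step 2: x_pred=5.3507  r=-6.5907  x^+=0.2034  v^+=4.0884  a^+=-0.6444
step 3: x_pred=2.0916  r=-3.9816  x^+=-1.0180  v^+=0.5109  a^+=-6.5545
step 4: x_pred=-1.5279  r=-0.4421  x^+=-1.8732  v^+=-2.9982  a^+=-7.2108
step 5: x_pred=-4.1430  r=4.0030  x^+=-1.0167  v^+=-3.1736  a^+=-1.2688
step 6: x_pred=-2.6861  r=7.2161  x^+=2.9497  v^+=2.1406  a^+=9.4426
step 7: x_pred=5.0650  r=-3.0450  x^+=2.6868  v^+=4.1737  a^+=4.9228
step 8: x_pred=5.2573  r=-9.4673  x^+=-2.1367  v^+=-1.2345  a^+=-9.1303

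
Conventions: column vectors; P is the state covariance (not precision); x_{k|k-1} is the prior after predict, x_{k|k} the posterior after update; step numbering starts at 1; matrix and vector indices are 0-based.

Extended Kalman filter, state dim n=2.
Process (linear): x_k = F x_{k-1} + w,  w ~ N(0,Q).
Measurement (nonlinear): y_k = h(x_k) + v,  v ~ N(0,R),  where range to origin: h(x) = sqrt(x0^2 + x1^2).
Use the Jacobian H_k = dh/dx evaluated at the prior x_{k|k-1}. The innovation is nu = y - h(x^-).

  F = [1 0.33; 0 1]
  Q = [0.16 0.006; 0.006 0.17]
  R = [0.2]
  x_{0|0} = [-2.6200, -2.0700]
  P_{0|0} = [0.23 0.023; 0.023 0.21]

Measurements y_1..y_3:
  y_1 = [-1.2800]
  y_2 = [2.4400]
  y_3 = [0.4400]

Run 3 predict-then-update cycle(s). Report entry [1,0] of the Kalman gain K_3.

K[1,0] = -0.2406

step 1: x^-=[-3.3031, -2.0700]  P^-=[0.4280 0.0983; 0.0983 0.3800]  H_jac=[-0.8474 -0.5310]  S=[0.7030]  K=[-0.5902; -0.4055]  nu=[-5.1781]  x^+=[-0.2468, 0.0300]  P^+=[0.1832 -0.0700; -0.0700 0.2644]
step 2: x^-=[-0.2369, 0.0300]  P^-=[0.3258 0.0233; 0.0233 0.4344]  H_jac=[-0.9921 0.1255]  S=[0.5217]  K=[-0.6139; 0.0602]  nu=[2.2012]  x^+=[-1.5883, 0.1625]  P^+=[0.1291 0.0426; 0.0426 0.4325]
step 3: x^-=[-1.5346, 0.1625]  P^-=[0.3643 0.1913; 0.1913 0.6025]  H_jac=[-0.9944 0.1053]  S=[0.5269]  K=[-0.6494; -0.2406]  nu=[-1.1032]  x^+=[-0.8182, 0.4280]  P^+=[0.1421 0.1090; 0.1090 0.5720]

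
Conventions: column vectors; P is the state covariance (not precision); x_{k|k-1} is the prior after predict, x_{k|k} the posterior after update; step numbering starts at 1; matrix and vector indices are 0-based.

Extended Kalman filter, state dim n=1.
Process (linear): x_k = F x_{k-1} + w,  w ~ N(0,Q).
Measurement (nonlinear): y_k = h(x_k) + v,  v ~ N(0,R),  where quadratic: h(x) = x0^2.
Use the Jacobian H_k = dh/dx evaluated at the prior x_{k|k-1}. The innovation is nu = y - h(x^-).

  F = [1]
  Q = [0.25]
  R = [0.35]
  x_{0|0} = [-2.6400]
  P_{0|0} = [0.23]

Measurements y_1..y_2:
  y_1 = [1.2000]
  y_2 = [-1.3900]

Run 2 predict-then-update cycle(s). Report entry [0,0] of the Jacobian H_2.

H_jac[0,0] = -3.1502

step 1: x^-=[-2.6400]  P^-=[0.4800]  H_jac=[-5.2800]  S=[13.7316]  K=[-0.1846]  nu=[-5.7696]  x^+=[-1.5751]  P^+=[0.0122]
step 2: x^-=[-1.5751]  P^-=[0.2622]  H_jac=[-3.1502]  S=[2.9524]  K=[-0.2798]  nu=[-3.8710]  x^+=[-0.4920]  P^+=[0.0311]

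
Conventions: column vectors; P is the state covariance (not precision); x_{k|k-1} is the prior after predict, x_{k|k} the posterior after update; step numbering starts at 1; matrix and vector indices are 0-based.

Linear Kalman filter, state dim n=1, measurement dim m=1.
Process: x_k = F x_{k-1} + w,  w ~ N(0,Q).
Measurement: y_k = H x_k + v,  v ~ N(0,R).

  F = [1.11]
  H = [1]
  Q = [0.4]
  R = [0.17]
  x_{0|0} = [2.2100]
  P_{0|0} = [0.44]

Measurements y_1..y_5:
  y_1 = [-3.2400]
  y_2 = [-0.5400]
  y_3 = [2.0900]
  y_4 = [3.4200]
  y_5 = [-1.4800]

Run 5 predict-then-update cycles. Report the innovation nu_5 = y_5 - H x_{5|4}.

step 1: x^-=[2.4531]  P^-=[0.9421]  S=[1.1121]  K=[0.8471]  nu=[-5.6931]  x^+=[-2.3697]  P^+=[0.1440]
step 2: x^-=[-2.6304]  P^-=[0.5774]  S=[0.7474]  K=[0.7726]  nu=[2.0904]  x^+=[-1.0155]  P^+=[0.1313]
step 3: x^-=[-1.1272]  P^-=[0.5618]  S=[0.7318]  K=[0.7677]  nu=[3.2172]  x^+=[1.3427]  P^+=[0.1305]
step 4: x^-=[1.4904]  P^-=[0.5608]  S=[0.7308]  K=[0.7674]  nu=[1.9296]  x^+=[2.9711]  P^+=[0.1305]
step 5: x^-=[3.2979]  P^-=[0.5607]  S=[0.7307]  K=[0.7674]  nu=[-4.7779]  x^+=[-0.3684]  P^+=[0.1305]

innov = [-4.7779]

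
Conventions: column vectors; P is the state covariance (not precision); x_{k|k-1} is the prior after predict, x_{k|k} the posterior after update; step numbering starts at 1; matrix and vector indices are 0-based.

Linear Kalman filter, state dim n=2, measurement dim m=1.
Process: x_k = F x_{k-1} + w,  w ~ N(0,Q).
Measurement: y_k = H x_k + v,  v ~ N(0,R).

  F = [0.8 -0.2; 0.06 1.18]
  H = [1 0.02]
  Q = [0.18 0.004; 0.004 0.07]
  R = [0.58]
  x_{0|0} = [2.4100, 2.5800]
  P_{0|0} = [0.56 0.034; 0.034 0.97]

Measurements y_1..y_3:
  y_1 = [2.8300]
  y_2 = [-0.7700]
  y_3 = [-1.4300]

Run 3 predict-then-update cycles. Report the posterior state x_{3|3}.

x_post = [-1.0813, 5.6652]

step 1: x^-=[1.4120, 3.1890]  P^-=[0.5663 -0.1664; -0.1664 1.4275]  S=[1.1402]  K=[0.4938; -0.1209]  nu=[1.3542]  x^+=[2.0806, 3.0253]  P^+=[0.2883 -0.0983; -0.0983 1.4108]
step 2: x^-=[1.0595, 3.6947]  P^-=[0.4524 -0.4067; -0.4067 2.0215]  S=[1.0170]  K=[0.4369; -0.3602]  nu=[-1.9033]  x^+=[0.2279, 4.3803]  P^+=[0.2583 -0.2467; -0.2467 1.8896]
step 3: x^-=[-0.6937, 5.1824]  P^-=[0.4999 -0.6595; -0.6595 2.6670]  S=[1.0545]  K=[0.4615; -0.5748]  nu=[-0.8399]  x^+=[-1.0813, 5.6652]  P^+=[0.2753 -0.3797; -0.3797 2.3187]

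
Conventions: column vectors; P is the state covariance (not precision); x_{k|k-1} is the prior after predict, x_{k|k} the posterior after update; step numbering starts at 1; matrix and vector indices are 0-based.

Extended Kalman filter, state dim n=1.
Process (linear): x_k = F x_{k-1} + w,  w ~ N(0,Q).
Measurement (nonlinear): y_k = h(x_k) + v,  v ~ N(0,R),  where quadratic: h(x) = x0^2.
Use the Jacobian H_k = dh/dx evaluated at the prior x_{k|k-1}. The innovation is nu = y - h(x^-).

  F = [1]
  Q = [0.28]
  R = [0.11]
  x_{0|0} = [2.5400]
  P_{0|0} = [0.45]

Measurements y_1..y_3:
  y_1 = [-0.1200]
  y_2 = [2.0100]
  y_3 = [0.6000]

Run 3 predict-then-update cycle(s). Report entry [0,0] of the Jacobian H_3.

H_jac[0,0] = 2.8367

step 1: x^-=[2.5400]  P^-=[0.7300]  H_jac=[5.0800]  S=[18.9487]  K=[0.1957]  nu=[-6.5716]  x^+=[1.2539]  P^+=[0.0042]
step 2: x^-=[1.2539]  P^-=[0.2842]  H_jac=[2.5078]  S=[1.8976]  K=[0.3756]  nu=[0.4378]  x^+=[1.4183]  P^+=[0.0165]
step 3: x^-=[1.4183]  P^-=[0.2965]  H_jac=[2.8367]  S=[2.4957]  K=[0.3370]  nu=[-1.4117]  x^+=[0.9426]  P^+=[0.0131]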